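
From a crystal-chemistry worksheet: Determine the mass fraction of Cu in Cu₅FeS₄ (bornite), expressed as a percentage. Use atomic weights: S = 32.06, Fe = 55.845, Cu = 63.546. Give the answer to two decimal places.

63.32 wt%

Molar mass of Cu₅FeS₄: 5·63.546 + 1·55.845 + 4·32.06 = 501.815 g/mol.
Mass of Cu per formula unit: 5 × 63.546 = 317.730 g.
Weight fraction Cu = 317.730 / 501.815 = 0.6332.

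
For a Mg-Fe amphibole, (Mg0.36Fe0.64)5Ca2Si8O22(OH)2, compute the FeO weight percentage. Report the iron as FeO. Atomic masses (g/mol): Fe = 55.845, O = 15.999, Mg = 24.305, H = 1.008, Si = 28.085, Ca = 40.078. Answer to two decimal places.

Formula mass = 913.281 g/mol.
3.20 Fe → 3.2000 mol FeO per formula unit; M(FeO) = 71.844, so FeO mass = 229.901 g.
229.901/913.281 × 100 = 25.17 wt%.

25.17 wt%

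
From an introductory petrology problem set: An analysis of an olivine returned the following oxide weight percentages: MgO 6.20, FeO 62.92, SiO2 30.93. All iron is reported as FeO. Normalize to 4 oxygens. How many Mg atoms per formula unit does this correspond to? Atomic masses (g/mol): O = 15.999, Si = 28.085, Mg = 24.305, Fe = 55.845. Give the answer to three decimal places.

MgO (M=40.304): mol = 0.15383; Mg = 0.15383, O = 0.15383.
FeO (M=71.844): mol = 0.87579; Fe = 0.87579, O = 0.87579.
SiO2 (M=60.083): mol = 0.51479; Si = 0.51479, O = 1.02958.
ΣO = 2.05920; factor = 4/ΣO = 1.94250.
Mg apfu = 0.15383 × 1.94250 = 0.299.

0.299 Mg apfu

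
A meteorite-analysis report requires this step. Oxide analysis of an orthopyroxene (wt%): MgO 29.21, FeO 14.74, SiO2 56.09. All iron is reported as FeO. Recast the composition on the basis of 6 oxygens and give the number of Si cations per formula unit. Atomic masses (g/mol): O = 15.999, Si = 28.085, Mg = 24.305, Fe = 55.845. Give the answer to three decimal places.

MgO (M=40.304): mol = 0.72474; Mg = 0.72474, O = 0.72474.
FeO (M=71.844): mol = 0.20517; Fe = 0.20517, O = 0.20517.
SiO2 (M=60.083): mol = 0.93354; Si = 0.93354, O = 1.86708.
ΣO = 2.79699; factor = 6/ΣO = 2.14516.
Si apfu = 0.93354 × 2.14516 = 2.003.

2.003 Si apfu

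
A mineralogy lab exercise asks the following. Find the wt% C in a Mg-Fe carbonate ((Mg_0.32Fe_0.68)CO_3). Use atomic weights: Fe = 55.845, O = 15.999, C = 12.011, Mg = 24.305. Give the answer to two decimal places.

11.36 mass %

Formula mass = 0.32·24.305 + 0.68·55.845 + 1·12.011 + 3·15.999 = 105.760 g/mol, of which 12.011 g is C.
So C makes up 12.011/105.760 = 0.1136 of the mass, i.e. 11.36%.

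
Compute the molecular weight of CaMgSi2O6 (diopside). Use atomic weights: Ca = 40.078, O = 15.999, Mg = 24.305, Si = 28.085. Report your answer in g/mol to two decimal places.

Ca: 1 × 40.078 = 40.0780
Mg: 1 × 24.305 = 24.3050
Si: 2 × 28.085 = 56.1700
O: 6 × 15.999 = 95.9940
Summing the contributions gives the formula mass.

216.55 g/mol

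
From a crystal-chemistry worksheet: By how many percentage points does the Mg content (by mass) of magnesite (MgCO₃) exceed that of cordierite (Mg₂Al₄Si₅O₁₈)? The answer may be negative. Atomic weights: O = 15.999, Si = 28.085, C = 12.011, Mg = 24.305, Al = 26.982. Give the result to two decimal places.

20.52 percentage points

First mineral: 24.305 g Mg in 84.313 g formula = 28.83 wt% Mg.
Second mineral: 48.610 g Mg in 584.945 g formula = 8.31 wt% Mg.
28.83% − 8.31% gives a difference of 20.52 percentage points.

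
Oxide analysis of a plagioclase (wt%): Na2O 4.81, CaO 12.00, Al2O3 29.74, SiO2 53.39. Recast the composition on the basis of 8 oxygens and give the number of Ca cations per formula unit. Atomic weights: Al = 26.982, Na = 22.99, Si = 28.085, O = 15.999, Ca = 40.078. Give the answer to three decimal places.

0.582 Ca apfu

Na2O (M=61.979): mol = 0.07761; Na = 0.15522, O = 0.07761.
CaO (M=56.077): mol = 0.21399; Ca = 0.21399, O = 0.21399.
Al2O3 (M=101.961): mol = 0.29168; Al = 0.58336, O = 0.87504.
SiO2 (M=60.083): mol = 0.88860; Si = 0.88860, O = 1.77720.
ΣO = 2.94384; factor = 8/ΣO = 2.71754.
Ca apfu = 0.21399 × 2.71754 = 0.582.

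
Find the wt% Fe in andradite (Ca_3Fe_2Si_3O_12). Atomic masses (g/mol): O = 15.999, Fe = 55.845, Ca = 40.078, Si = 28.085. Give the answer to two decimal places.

21.98 mass %

Molar mass of Ca_3Fe_2Si_3O_12: 3·40.078 + 2·55.845 + 3·28.085 + 12·15.999 = 508.167 g/mol.
Mass of Fe per formula unit: 2 × 55.845 = 111.690 g.
Weight fraction Fe = 111.690 / 508.167 = 0.2198.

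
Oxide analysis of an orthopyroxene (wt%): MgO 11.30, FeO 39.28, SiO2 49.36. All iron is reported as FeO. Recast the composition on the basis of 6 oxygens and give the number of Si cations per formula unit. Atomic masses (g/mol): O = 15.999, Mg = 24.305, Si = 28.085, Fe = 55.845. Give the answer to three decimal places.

1.995 Si apfu

MgO: 11.30/40.304 = 0.28037 mol → 0.28037 mol Mg, 0.28037 mol O.
FeO: 39.28/71.844 = 0.54674 mol → 0.54674 mol Fe, 0.54674 mol O.
SiO2: 49.36/60.083 = 0.82153 mol → 0.82153 mol Si, 1.64306 mol O.
Total oxygen = 2.47017 mol. Normalization factor = 6/2.47017 = 2.42898.
Si per 6 O = 0.82153 × 2.42898 = 1.995.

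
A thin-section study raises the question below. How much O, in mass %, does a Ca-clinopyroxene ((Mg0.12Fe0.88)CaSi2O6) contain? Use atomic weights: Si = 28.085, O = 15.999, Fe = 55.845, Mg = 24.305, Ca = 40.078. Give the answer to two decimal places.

M((Mg0.12Fe0.88)CaSi2O6) = 244.302 g/mol.
O contributes 6 × 15.999 = 95.994 g per mole.
95.994/244.302 = 0.3929 → 39.29%.

39.29 mass %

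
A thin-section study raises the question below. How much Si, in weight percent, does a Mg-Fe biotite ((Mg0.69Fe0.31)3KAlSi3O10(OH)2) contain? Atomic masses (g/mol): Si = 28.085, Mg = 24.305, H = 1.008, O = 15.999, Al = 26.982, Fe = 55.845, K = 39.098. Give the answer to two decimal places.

Molar mass of (Mg0.69Fe0.31)3KAlSi3O10(OH)2: 2.07·24.305 + 0.93·55.845 + 1·39.098 + 1·26.982 + 3·28.085 + 12·15.999 + 2·1.008 = 446.586 g/mol.
Mass of Si per formula unit: 3 × 28.085 = 84.255 g.
Weight fraction Si = 84.255 / 446.586 = 0.1887.

18.87 weight percent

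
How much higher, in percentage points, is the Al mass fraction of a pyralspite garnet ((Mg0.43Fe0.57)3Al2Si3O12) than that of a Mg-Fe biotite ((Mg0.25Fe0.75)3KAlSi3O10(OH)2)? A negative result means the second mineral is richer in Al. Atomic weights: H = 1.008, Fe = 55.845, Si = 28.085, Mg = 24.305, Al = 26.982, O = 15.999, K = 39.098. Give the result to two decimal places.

6.28 percentage points

Al in (Mg0.43Fe0.57)3Al2Si3O12: molar mass 457.055 g/mol; 2×26.982 = 53.964 g → 11.81 wt%.
Al in (Mg0.25Fe0.75)3KAlSi3O10(OH)2: molar mass 488.219 g/mol; 1×26.982 = 26.982 g → 5.53 wt%.
Difference = 11.81 − 5.53 = 6.28 percentage points.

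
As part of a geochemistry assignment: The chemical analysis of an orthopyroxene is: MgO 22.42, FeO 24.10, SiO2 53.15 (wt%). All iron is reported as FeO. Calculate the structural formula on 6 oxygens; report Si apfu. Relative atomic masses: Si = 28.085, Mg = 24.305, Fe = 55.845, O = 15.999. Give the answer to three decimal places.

1.995 Si apfu

MgO (M=40.304): mol = 0.55627; Mg = 0.55627, O = 0.55627.
FeO (M=71.844): mol = 0.33545; Fe = 0.33545, O = 0.33545.
SiO2 (M=60.083): mol = 0.88461; Si = 0.88461, O = 1.76922.
ΣO = 2.66094; factor = 6/ΣO = 2.25484.
Si apfu = 0.88461 × 2.25484 = 1.995.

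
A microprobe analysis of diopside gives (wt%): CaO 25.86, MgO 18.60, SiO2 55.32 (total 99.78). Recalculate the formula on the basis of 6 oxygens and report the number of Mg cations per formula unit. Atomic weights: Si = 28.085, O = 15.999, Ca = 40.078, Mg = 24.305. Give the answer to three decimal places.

1.002 Mg apfu

CaO: 25.86/56.077 = 0.46115 mol → 0.46115 mol Ca, 0.46115 mol O.
MgO: 18.60/40.304 = 0.46149 mol → 0.46149 mol Mg, 0.46149 mol O.
SiO2: 55.32/60.083 = 0.92073 mol → 0.92073 mol Si, 1.84146 mol O.
Total oxygen = 2.76410 mol. Normalization factor = 6/2.76410 = 2.17069.
Mg per 6 O = 0.46149 × 2.17069 = 1.002.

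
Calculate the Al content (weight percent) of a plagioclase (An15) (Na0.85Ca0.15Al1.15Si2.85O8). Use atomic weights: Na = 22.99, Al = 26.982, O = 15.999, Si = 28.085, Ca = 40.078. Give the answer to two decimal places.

M(Na0.85Ca0.15Al1.15Si2.85O8) = 264.617 g/mol.
Al contributes 1.15 × 26.982 = 31.029 g per mole.
31.029/264.617 = 0.1173 → 11.73%.

11.73 weight percent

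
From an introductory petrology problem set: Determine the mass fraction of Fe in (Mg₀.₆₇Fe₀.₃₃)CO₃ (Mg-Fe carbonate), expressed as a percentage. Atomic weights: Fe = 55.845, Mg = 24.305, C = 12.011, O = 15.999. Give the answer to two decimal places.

Formula mass = 0.67·24.305 + 0.33·55.845 + 1·12.011 + 3·15.999 = 94.721 g/mol, of which 18.429 g is Fe.
So Fe makes up 18.429/94.721 = 0.1946 of the mass, i.e. 19.46%.

19.46 weight percent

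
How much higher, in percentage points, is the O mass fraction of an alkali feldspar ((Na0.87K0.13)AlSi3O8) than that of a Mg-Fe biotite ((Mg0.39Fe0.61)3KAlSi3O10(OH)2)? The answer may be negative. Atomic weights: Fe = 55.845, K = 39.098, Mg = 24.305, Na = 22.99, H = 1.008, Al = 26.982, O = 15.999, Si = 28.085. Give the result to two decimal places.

8.00 percentage points

O in (Na0.87K0.13)AlSi3O8: molar mass 264.313 g/mol; 8×15.999 = 127.992 g → 48.42 wt%.
O in (Mg0.39Fe0.61)3KAlSi3O10(OH)2: molar mass 474.972 g/mol; 12×15.999 = 191.988 g → 40.42 wt%.
Difference = 48.42 − 40.42 = 8.00 percentage points.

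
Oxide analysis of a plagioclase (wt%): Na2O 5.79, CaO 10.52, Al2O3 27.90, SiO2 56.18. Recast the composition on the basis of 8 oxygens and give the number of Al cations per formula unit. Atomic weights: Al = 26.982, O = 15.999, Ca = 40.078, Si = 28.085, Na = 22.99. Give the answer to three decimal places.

Na2O: 5.79/61.979 = 0.09342 mol → 0.18684 mol Na, 0.09342 mol O.
CaO: 10.52/56.077 = 0.18760 mol → 0.18760 mol Ca, 0.18760 mol O.
Al2O3: 27.90/101.961 = 0.27363 mol → 0.54726 mol Al, 0.82089 mol O.
SiO2: 56.18/60.083 = 0.93504 mol → 0.93504 mol Si, 1.87008 mol O.
Total oxygen = 2.97199 mol. Normalization factor = 8/2.97199 = 2.69180.
Al per 8 O = 0.54726 × 2.69180 = 1.473.

1.473 Al apfu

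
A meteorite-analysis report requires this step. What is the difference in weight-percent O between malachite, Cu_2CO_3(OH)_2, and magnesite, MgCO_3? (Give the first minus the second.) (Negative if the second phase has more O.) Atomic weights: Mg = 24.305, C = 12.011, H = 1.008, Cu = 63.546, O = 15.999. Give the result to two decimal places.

O in Cu_2CO_3(OH)_2: molar mass 221.114 g/mol; 5×15.999 = 79.995 g → 36.18 wt%.
O in MgCO_3: molar mass 84.313 g/mol; 3×15.999 = 47.997 g → 56.93 wt%.
Difference = 36.18 − 56.93 = -20.75 percentage points.

-20.75 percentage points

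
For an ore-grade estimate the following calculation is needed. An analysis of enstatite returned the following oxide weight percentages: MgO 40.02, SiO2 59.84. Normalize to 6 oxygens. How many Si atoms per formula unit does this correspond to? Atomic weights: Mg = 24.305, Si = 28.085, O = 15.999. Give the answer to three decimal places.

2.002 Si apfu

40.02 wt% MgO ÷ 40.304 g/mol = 0.99295 mol, giving 0.99295 Mg and 0.99295 O.
59.84 wt% SiO2 ÷ 60.083 g/mol = 0.99596 mol, giving 0.99596 Si and 1.99192 O.
Oxygen sums to 2.98487; scaling by 6/2.98487 = 2.01014 puts the formula on 6 O.
Si: 0.99596 × 2.01014 = 2.002 atoms per formula unit.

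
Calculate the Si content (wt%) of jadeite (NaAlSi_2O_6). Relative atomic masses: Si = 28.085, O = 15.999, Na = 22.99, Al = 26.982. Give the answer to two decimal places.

Molar mass of NaAlSi_2O_6: 1*22.99 + 1*26.982 + 2*28.085 + 6*15.999 = 202.136 g/mol.
Mass of Si per formula unit: 2 × 28.085 = 56.170 g.
Weight fraction Si = 56.170 / 202.136 = 0.2779.

27.79 wt%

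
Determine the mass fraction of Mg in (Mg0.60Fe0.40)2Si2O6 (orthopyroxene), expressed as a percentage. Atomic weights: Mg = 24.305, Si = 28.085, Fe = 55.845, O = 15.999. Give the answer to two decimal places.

12.90 weight percent

Molar mass of (Mg0.60Fe0.40)2Si2O6: 1.20·24.305 + 0.80·55.845 + 2·28.085 + 6·15.999 = 226.006 g/mol.
Mass of Mg per formula unit: 1.20 × 24.305 = 29.166 g.
Weight fraction Mg = 29.166 / 226.006 = 0.1290.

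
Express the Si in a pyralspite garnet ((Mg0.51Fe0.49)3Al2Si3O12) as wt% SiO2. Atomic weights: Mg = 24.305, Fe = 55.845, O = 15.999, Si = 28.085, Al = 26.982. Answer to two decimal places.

40.10 wt%

Formula mass = 449.486 g/mol.
3 Si → 3.0000 mol SiO2 per formula unit; M(SiO2) = 60.083, so SiO2 mass = 180.249 g.
180.249/449.486 × 100 = 40.10 wt%.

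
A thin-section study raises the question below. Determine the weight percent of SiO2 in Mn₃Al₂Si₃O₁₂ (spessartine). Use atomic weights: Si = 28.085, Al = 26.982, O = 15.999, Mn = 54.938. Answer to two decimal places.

Molar mass of Mn₃Al₂Si₃O₁₂ = 3*54.938 + 2*26.982 + 3*28.085 + 12*15.999 = 495.021 g/mol.
Each formula unit contains 3 Si, equivalent to 3/1 = 3.0000 mol SiO2.
M(SiO2) = 1×28.085 + 2×15.999 = 60.083 g/mol.
Mass of SiO2 per formula unit = 3.0000 × 60.083 = 180.249 g.
SiO2 wt% = 180.249 / 495.021 × 100 = 36.41%.

36.41 wt%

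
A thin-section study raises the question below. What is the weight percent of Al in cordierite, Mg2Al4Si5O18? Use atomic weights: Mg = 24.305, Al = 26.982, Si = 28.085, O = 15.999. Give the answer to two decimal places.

Formula mass = 2×24.305 + 4×26.982 + 5×28.085 + 18×15.999 = 584.945 g/mol, of which 107.928 g is Al.
So Al makes up 107.928/584.945 = 0.1845 of the mass, i.e. 18.45%.

18.45 weight percent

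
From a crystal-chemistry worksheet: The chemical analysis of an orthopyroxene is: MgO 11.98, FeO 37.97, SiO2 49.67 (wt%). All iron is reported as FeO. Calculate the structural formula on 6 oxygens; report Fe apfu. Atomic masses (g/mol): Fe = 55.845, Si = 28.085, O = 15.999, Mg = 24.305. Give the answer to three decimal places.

MgO (M=40.304): mol = 0.29724; Mg = 0.29724, O = 0.29724.
FeO (M=71.844): mol = 0.52851; Fe = 0.52851, O = 0.52851.
SiO2 (M=60.083): mol = 0.82669; Si = 0.82669, O = 1.65338.
ΣO = 2.47913; factor = 6/ΣO = 2.42020.
Fe apfu = 0.52851 × 2.42020 = 1.279.

1.279 Fe apfu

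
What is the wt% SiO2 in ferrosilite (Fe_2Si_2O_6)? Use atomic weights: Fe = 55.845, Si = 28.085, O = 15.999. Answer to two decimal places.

Molar mass of Fe_2Si_2O_6 = 2·55.845 + 2·28.085 + 6·15.999 = 263.854 g/mol.
Each formula unit contains 2 Si, equivalent to 2/1 = 2.0000 mol SiO2.
M(SiO2) = 1×28.085 + 2×15.999 = 60.083 g/mol.
Mass of SiO2 per formula unit = 2.0000 × 60.083 = 120.166 g.
SiO2 wt% = 120.166 / 263.854 × 100 = 45.54%.

45.54 wt%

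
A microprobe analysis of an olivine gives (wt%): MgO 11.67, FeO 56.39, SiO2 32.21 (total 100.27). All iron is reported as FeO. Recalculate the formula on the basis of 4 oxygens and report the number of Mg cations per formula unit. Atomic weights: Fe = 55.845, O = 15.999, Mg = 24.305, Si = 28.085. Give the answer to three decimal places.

MgO (M=40.304): mol = 0.28955; Mg = 0.28955, O = 0.28955.
FeO (M=71.844): mol = 0.78490; Fe = 0.78490, O = 0.78490.
SiO2 (M=60.083): mol = 0.53609; Si = 0.53609, O = 1.07218.
ΣO = 2.14663; factor = 4/ΣO = 1.86339.
Mg apfu = 0.28955 × 1.86339 = 0.540.

0.540 Mg apfu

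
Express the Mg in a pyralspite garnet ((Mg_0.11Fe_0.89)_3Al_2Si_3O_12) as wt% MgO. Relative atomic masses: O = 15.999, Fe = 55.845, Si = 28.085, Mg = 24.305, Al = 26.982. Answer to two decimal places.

2.73 wt%

Molar mass of (Mg_0.11Fe_0.89)_3Al_2Si_3O_12 = 0.33×24.305 + 2.67×55.845 + 2×26.982 + 3×28.085 + 12×15.999 = 487.334 g/mol.
Each formula unit contains 0.33 Mg, equivalent to 0.33/1 = 0.3300 mol MgO.
M(MgO) = 1×24.305 + 1×15.999 = 40.304 g/mol.
Mass of MgO per formula unit = 0.3300 × 40.304 = 13.300 g.
MgO wt% = 13.300 / 487.334 × 100 = 2.73%.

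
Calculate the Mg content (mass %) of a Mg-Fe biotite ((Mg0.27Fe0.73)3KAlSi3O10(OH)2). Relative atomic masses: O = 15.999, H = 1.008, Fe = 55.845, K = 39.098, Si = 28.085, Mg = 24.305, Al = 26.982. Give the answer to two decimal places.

Formula mass = 0.81*24.305 + 2.19*55.845 + 1*39.098 + 1*26.982 + 3*28.085 + 12*15.999 + 2*1.008 = 486.327 g/mol, of which 19.687 g is Mg.
So Mg makes up 19.687/486.327 = 0.0405 of the mass, i.e. 4.05%.

4.05 mass %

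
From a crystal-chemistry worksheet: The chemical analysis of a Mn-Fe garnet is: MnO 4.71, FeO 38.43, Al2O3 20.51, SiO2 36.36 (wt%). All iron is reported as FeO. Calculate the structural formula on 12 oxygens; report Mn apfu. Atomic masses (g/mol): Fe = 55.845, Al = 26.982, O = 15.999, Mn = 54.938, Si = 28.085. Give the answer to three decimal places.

0.330 Mn apfu

MnO: 4.71/70.937 = 0.06640 mol → 0.06640 mol Mn, 0.06640 mol O.
FeO: 38.43/71.844 = 0.53491 mol → 0.53491 mol Fe, 0.53491 mol O.
Al2O3: 20.51/101.961 = 0.20116 mol → 0.40232 mol Al, 0.60348 mol O.
SiO2: 36.36/60.083 = 0.60516 mol → 0.60516 mol Si, 1.21032 mol O.
Total oxygen = 2.41511 mol. Normalization factor = 12/2.41511 = 4.96872.
Mn per 12 O = 0.06640 × 4.96872 = 0.330.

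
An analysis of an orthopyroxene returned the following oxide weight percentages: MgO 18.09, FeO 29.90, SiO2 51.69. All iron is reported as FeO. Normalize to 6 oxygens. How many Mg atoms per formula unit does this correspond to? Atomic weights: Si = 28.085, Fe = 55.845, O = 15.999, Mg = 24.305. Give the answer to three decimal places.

1.042 Mg apfu

18.09 wt% MgO ÷ 40.304 g/mol = 0.44884 mol, giving 0.44884 Mg and 0.44884 O.
29.90 wt% FeO ÷ 71.844 g/mol = 0.41618 mol, giving 0.41618 Fe and 0.41618 O.
51.69 wt% SiO2 ÷ 60.083 g/mol = 0.86031 mol, giving 0.86031 Si and 1.72062 O.
Oxygen sums to 2.58564; scaling by 6/2.58564 = 2.32051 puts the formula on 6 O.
Mg: 0.44884 × 2.32051 = 1.042 atoms per formula unit.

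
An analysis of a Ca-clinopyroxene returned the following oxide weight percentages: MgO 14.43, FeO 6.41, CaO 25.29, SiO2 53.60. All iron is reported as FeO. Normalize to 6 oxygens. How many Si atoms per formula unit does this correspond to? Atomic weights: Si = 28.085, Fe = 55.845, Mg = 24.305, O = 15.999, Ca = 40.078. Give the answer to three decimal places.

MgO (M=40.304): mol = 0.35803; Mg = 0.35803, O = 0.35803.
FeO (M=71.844): mol = 0.08922; Fe = 0.08922, O = 0.08922.
CaO (M=56.077): mol = 0.45099; Ca = 0.45099, O = 0.45099.
SiO2 (M=60.083): mol = 0.89210; Si = 0.89210, O = 1.78420.
ΣO = 2.68244; factor = 6/ΣO = 2.23677.
Si apfu = 0.89210 × 2.23677 = 1.995.

1.995 Si apfu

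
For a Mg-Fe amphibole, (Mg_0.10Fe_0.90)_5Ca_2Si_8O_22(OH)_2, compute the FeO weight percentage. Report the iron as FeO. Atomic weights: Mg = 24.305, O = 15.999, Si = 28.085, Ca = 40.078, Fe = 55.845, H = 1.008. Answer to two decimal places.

33.88 wt%

Molar mass of (Mg_0.10Fe_0.90)_5Ca_2Si_8O_22(OH)_2 = 0.50×24.305 + 4.50×55.845 + 2×40.078 + 8×28.085 + 24×15.999 + 2×1.008 = 954.283 g/mol.
Each formula unit contains 4.50 Fe, equivalent to 4.50/1 = 4.5000 mol FeO.
M(FeO) = 1×55.845 + 1×15.999 = 71.844 g/mol.
Mass of FeO per formula unit = 4.5000 × 71.844 = 323.298 g.
FeO wt% = 323.298 / 954.283 × 100 = 33.88%.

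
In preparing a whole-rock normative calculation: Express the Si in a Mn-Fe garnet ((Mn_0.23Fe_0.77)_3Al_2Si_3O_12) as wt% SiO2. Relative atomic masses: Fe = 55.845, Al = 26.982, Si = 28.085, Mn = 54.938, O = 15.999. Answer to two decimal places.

36.26 wt%

M((Mn_0.23Fe_0.77)_3Al_2Si_3O_12) = 497.116 g/mol; M(SiO2) = 60.083 g/mol.
Moles SiO2 per formula unit = 3 Si ÷ 1 = 3.0000.
SiO2 fraction = (3.0000 × 60.083) / 497.116 = 180.249/497.116 = 0.3626.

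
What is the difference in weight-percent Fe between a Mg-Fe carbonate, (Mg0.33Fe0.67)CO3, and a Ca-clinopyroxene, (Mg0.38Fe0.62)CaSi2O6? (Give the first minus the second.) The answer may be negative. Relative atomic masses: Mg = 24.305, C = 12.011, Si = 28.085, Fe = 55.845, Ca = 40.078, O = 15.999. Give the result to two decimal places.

20.82 percentage points

Fe in (Mg0.33Fe0.67)CO3: molar mass 105.445 g/mol; 0.67×55.845 = 37.416 g → 35.48 wt%.
Fe in (Mg0.38Fe0.62)CaSi2O6: molar mass 236.102 g/mol; 0.62×55.845 = 34.624 g → 14.66 wt%.
Difference = 35.48 − 14.66 = 20.82 percentage points.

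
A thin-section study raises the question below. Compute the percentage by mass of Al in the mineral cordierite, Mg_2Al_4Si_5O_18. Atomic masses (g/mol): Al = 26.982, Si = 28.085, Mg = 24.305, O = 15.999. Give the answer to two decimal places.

Formula mass = 2*24.305 + 4*26.982 + 5*28.085 + 18*15.999 = 584.945 g/mol, of which 107.928 g is Al.
So Al makes up 107.928/584.945 = 0.1845 of the mass, i.e. 18.45%.

18.45 weight percent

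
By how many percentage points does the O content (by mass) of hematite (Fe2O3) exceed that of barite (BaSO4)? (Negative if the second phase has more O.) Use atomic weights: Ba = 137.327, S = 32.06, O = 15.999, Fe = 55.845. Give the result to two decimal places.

2.64 percentage points

O in Fe2O3: molar mass 159.687 g/mol; 3×15.999 = 47.997 g → 30.06 wt%.
O in BaSO4: molar mass 233.383 g/mol; 4×15.999 = 63.996 g → 27.42 wt%.
Difference = 30.06 − 27.42 = 2.64 percentage points.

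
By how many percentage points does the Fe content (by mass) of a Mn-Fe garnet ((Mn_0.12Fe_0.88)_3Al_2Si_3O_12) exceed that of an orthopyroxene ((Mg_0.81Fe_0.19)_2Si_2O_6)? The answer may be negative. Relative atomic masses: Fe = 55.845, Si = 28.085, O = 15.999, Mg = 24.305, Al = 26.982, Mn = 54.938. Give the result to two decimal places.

Fe in (Mn_0.12Fe_0.88)_3Al_2Si_3O_12: molar mass 497.415 g/mol; 2.64×55.845 = 147.431 g → 29.64 wt%.
Fe in (Mg_0.81Fe_0.19)_2Si_2O_6: molar mass 212.759 g/mol; 0.38×55.845 = 21.221 g → 9.97 wt%.
Difference = 29.64 − 9.97 = 19.67 percentage points.

19.67 percentage points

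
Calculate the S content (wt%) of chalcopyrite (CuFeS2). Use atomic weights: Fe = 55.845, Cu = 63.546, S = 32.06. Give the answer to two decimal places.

M(CuFeS2) = 183.511 g/mol.
S contributes 2 × 32.06 = 64.120 g per mole.
64.120/183.511 = 0.3494 → 34.94%.

34.94 wt%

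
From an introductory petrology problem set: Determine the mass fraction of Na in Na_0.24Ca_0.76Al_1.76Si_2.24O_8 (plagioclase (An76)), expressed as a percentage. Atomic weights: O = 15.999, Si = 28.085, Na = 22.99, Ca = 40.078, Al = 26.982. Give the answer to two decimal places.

2.01 mass %

Molar mass of Na_0.24Ca_0.76Al_1.76Si_2.24O_8: 0.24*22.99 + 0.76*40.078 + 1.76*26.982 + 2.24*28.085 + 8*15.999 = 274.368 g/mol.
Mass of Na per formula unit: 0.24 × 22.99 = 5.518 g.
Weight fraction Na = 5.518 / 274.368 = 0.0201.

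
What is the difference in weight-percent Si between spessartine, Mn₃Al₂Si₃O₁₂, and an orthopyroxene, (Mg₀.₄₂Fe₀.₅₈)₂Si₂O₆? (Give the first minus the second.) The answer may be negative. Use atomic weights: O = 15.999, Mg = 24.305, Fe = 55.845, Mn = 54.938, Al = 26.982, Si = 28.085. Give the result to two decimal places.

First mineral: 84.255 g Si in 495.021 g formula = 17.02 wt% Si.
Second mineral: 56.170 g Si in 237.360 g formula = 23.66 wt% Si.
17.02% − 23.66% gives a difference of -6.64 percentage points.

-6.64 percentage points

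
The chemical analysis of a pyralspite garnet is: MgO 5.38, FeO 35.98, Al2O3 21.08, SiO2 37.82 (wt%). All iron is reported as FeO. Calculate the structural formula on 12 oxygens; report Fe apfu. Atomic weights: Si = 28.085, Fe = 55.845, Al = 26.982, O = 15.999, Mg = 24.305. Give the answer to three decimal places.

5.38 wt% MgO ÷ 40.304 g/mol = 0.13349 mol, giving 0.13349 Mg and 0.13349 O.
35.98 wt% FeO ÷ 71.844 g/mol = 0.50081 mol, giving 0.50081 Fe and 0.50081 O.
21.08 wt% Al2O3 ÷ 101.961 g/mol = 0.20675 mol, giving 0.41350 Al and 0.62025 O.
37.82 wt% SiO2 ÷ 60.083 g/mol = 0.62946 mol, giving 0.62946 Si and 1.25892 O.
Oxygen sums to 2.51347; scaling by 12/2.51347 = 4.77428 puts the formula on 12 O.
Fe: 0.50081 × 4.77428 = 2.391 atoms per formula unit.

2.391 Fe apfu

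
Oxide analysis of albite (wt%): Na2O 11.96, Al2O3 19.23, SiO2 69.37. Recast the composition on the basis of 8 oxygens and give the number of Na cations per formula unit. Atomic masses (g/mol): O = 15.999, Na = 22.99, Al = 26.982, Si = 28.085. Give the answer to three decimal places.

1.006 Na apfu

11.96 wt% Na2O ÷ 61.979 g/mol = 0.19297 mol, giving 0.38594 Na and 0.19297 O.
19.23 wt% Al2O3 ÷ 101.961 g/mol = 0.18860 mol, giving 0.37720 Al and 0.56580 O.
69.37 wt% SiO2 ÷ 60.083 g/mol = 1.15457 mol, giving 1.15457 Si and 2.30914 O.
Oxygen sums to 3.06791; scaling by 8/3.06791 = 2.60764 puts the formula on 8 O.
Na: 0.38594 × 2.60764 = 1.006 atoms per formula unit.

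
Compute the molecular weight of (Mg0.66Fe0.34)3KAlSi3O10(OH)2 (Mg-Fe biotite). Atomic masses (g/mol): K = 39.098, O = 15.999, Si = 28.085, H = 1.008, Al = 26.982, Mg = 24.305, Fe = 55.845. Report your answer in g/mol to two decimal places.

449.42 g/mol

M = 1.98·24.305 + 1.02·55.845 + 1·39.098 + 1·26.982 + 3·28.085 + 12·15.999 + 2·1.008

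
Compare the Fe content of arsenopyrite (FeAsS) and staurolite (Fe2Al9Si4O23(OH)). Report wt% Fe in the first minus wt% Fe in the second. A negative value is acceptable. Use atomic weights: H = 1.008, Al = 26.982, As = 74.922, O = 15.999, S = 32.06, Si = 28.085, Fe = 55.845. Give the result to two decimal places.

Fe in FeAsS: molar mass 162.827 g/mol; 1×55.845 = 55.845 g → 34.30 wt%.
Fe in Fe2Al9Si4O23(OH): molar mass 851.852 g/mol; 2×55.845 = 111.690 g → 13.11 wt%.
Difference = 34.30 − 13.11 = 21.19 percentage points.

21.19 percentage points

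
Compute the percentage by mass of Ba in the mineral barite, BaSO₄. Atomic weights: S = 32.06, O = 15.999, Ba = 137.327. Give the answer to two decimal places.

58.84 mass %

M(BaSO₄) = 233.383 g/mol.
Ba contributes 1 × 137.327 = 137.327 g per mole.
137.327/233.383 = 0.5884 → 58.84%.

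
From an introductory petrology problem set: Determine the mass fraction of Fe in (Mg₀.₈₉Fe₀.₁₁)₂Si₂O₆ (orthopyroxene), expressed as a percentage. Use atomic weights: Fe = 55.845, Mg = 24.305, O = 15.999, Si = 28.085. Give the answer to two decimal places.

5.91 wt%

M((Mg₀.₈₉Fe₀.₁₁)₂Si₂O₆) = 207.713 g/mol.
Fe contributes 0.22 × 55.845 = 12.286 g per mole.
12.286/207.713 = 0.0591 → 5.91%.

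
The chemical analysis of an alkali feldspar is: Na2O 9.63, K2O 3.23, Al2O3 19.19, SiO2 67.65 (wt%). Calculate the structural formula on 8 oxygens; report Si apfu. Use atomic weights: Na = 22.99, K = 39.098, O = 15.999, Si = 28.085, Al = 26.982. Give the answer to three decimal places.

2.996 Si apfu

9.63 wt% Na2O ÷ 61.979 g/mol = 0.15538 mol, giving 0.31076 Na and 0.15538 O.
3.23 wt% K2O ÷ 94.195 g/mol = 0.03429 mol, giving 0.06858 K and 0.03429 O.
19.19 wt% Al2O3 ÷ 101.961 g/mol = 0.18821 mol, giving 0.37642 Al and 0.56463 O.
67.65 wt% SiO2 ÷ 60.083 g/mol = 1.12594 mol, giving 1.12594 Si and 2.25188 O.
Oxygen sums to 3.00618; scaling by 8/3.00618 = 2.66118 puts the formula on 8 O.
Si: 1.12594 × 2.66118 = 2.996 atoms per formula unit.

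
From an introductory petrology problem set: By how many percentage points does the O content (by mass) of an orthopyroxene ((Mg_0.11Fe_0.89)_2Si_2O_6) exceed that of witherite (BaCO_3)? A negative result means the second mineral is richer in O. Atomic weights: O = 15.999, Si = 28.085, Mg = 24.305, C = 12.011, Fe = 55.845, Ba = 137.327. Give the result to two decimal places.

13.04 percentage points

O in (Mg_0.11Fe_0.89)_2Si_2O_6: molar mass 256.915 g/mol; 6×15.999 = 95.994 g → 37.36 wt%.
O in BaCO_3: molar mass 197.335 g/mol; 3×15.999 = 47.997 g → 24.32 wt%.
Difference = 37.36 − 24.32 = 13.04 percentage points.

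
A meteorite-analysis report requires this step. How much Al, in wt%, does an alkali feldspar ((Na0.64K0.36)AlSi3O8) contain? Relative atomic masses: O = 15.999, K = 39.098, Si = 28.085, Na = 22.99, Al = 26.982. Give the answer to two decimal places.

10.07 wt%

M((Na0.64K0.36)AlSi3O8) = 268.018 g/mol.
Al contributes 1 × 26.982 = 26.982 g per mole.
26.982/268.018 = 0.1007 → 10.07%.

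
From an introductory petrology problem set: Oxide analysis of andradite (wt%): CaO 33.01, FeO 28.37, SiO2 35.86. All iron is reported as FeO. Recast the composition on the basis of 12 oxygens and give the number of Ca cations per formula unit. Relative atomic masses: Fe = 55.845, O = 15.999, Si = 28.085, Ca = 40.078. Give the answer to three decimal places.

33.01 wt% CaO ÷ 56.077 g/mol = 0.58865 mol, giving 0.58865 Ca and 0.58865 O.
28.37 wt% FeO ÷ 71.844 g/mol = 0.39488 mol, giving 0.39488 Fe and 0.39488 O.
35.86 wt% SiO2 ÷ 60.083 g/mol = 0.59684 mol, giving 0.59684 Si and 1.19368 O.
Oxygen sums to 2.17721; scaling by 12/2.17721 = 5.51164 puts the formula on 12 O.
Ca: 0.58865 × 5.51164 = 3.244 atoms per formula unit.

3.244 Ca apfu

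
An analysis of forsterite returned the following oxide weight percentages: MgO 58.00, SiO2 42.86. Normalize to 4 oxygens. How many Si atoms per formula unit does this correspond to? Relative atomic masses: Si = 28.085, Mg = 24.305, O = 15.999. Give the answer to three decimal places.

MgO (M=40.304): mol = 1.43906; Mg = 1.43906, O = 1.43906.
SiO2 (M=60.083): mol = 0.71335; Si = 0.71335, O = 1.42670.
ΣO = 2.86576; factor = 4/ΣO = 1.39579.
Si apfu = 0.71335 × 1.39579 = 0.996.

0.996 Si apfu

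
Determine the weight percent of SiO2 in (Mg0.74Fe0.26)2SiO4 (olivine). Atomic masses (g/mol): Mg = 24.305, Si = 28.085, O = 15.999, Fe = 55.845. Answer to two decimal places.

Formula mass = 157.092 g/mol.
1 Si → 1.0000 mol SiO2 per formula unit; M(SiO2) = 60.083, so SiO2 mass = 60.083 g.
60.083/157.092 × 100 = 38.25 wt%.

38.25 wt%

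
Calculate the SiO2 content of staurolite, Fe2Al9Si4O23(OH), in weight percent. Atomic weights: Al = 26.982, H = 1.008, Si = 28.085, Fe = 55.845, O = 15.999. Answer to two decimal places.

28.21 wt%

M(Fe2Al9Si4O23(OH)) = 851.852 g/mol; M(SiO2) = 60.083 g/mol.
Moles SiO2 per formula unit = 4 Si ÷ 1 = 4.0000.
SiO2 fraction = (4.0000 × 60.083) / 851.852 = 240.332/851.852 = 0.2821.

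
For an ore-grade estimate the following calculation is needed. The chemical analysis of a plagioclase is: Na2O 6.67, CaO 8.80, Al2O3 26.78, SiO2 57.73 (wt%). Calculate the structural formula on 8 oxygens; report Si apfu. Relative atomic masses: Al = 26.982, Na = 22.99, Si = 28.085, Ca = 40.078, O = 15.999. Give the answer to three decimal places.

Na2O: 6.67/61.979 = 0.10762 mol → 0.21524 mol Na, 0.10762 mol O.
CaO: 8.80/56.077 = 0.15693 mol → 0.15693 mol Ca, 0.15693 mol O.
Al2O3: 26.78/101.961 = 0.26265 mol → 0.52530 mol Al, 0.78795 mol O.
SiO2: 57.73/60.083 = 0.96084 mol → 0.96084 mol Si, 1.92168 mol O.
Total oxygen = 2.97418 mol. Normalization factor = 8/2.97418 = 2.68982.
Si per 8 O = 0.96084 × 2.68982 = 2.584.

2.584 Si apfu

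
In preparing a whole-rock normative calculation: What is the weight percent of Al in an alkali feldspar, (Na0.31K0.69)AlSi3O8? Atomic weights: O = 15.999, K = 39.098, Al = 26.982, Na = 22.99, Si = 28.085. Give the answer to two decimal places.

9.87 wt%

Formula mass = 0.31*22.99 + 0.69*39.098 + 1*26.982 + 3*28.085 + 8*15.999 = 273.334 g/mol, of which 26.982 g is Al.
So Al makes up 26.982/273.334 = 0.0987 of the mass, i.e. 9.87%.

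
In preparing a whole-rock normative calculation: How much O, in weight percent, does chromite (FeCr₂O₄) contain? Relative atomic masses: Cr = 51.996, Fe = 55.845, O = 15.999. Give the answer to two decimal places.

28.59 weight percent

Formula mass = 1×55.845 + 2×51.996 + 4×15.999 = 223.833 g/mol, of which 63.996 g is O.
So O makes up 63.996/223.833 = 0.2859 of the mass, i.e. 28.59%.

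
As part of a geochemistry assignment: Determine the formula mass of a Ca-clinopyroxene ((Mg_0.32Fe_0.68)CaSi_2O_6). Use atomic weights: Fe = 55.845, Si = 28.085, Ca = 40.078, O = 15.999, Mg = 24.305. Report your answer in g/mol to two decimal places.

M = 0.32*24.305 + 0.68*55.845 + 1*40.078 + 2*28.085 + 6*15.999

237.99 g/mol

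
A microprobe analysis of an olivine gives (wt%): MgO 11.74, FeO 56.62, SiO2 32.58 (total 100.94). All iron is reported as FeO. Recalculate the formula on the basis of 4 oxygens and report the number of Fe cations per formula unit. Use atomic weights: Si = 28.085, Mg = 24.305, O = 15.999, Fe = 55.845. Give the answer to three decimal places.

1.457 Fe apfu

MgO (M=40.304): mol = 0.29129; Mg = 0.29129, O = 0.29129.
FeO (M=71.844): mol = 0.78810; Fe = 0.78810, O = 0.78810.
SiO2 (M=60.083): mol = 0.54225; Si = 0.54225, O = 1.08450.
ΣO = 2.16389; factor = 4/ΣO = 1.84852.
Fe apfu = 0.78810 × 1.84852 = 1.457.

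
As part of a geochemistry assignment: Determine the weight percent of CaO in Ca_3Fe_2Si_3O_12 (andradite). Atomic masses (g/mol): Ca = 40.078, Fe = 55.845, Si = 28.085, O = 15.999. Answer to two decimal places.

Molar mass of Ca_3Fe_2Si_3O_12 = 3×40.078 + 2×55.845 + 3×28.085 + 12×15.999 = 508.167 g/mol.
Each formula unit contains 3 Ca, equivalent to 3/1 = 3.0000 mol CaO.
M(CaO) = 1×40.078 + 1×15.999 = 56.077 g/mol.
Mass of CaO per formula unit = 3.0000 × 56.077 = 168.231 g.
CaO wt% = 168.231 / 508.167 × 100 = 33.11%.

33.11 wt%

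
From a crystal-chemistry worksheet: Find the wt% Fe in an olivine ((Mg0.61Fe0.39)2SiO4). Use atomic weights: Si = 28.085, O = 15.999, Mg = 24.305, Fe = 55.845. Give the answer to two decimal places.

26.35 mass %

Formula mass = 1.22·24.305 + 0.78·55.845 + 1·28.085 + 4·15.999 = 165.292 g/mol, of which 43.559 g is Fe.
So Fe makes up 43.559/165.292 = 0.2635 of the mass, i.e. 26.35%.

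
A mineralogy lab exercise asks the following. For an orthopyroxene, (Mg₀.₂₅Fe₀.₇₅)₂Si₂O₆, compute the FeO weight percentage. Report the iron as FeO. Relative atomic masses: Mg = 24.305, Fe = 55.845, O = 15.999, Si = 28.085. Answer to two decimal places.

Formula mass = 248.084 g/mol.
1.50 Fe → 1.5000 mol FeO per formula unit; M(FeO) = 71.844, so FeO mass = 107.766 g.
107.766/248.084 × 100 = 43.44 wt%.

43.44 wt%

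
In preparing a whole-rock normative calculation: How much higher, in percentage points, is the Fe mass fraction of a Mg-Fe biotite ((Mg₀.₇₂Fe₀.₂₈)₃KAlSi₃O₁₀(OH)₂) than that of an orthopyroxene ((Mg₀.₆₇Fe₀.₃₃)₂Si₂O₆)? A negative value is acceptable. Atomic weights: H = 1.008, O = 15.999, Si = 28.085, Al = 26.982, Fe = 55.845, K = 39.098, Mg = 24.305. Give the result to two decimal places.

-6.06 percentage points

Fe in (Mg₀.₇₂Fe₀.₂₈)₃KAlSi₃O₁₀(OH)₂: molar mass 443.748 g/mol; 0.84×55.845 = 46.910 g → 10.57 wt%.
Fe in (Mg₀.₆₇Fe₀.₃₃)₂Si₂O₆: molar mass 221.590 g/mol; 0.66×55.845 = 36.858 g → 16.63 wt%.
Difference = 10.57 − 16.63 = -6.06 percentage points.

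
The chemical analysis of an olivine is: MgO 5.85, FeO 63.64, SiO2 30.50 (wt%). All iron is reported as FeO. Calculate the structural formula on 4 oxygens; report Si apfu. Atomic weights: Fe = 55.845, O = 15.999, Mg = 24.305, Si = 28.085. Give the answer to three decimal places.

0.992 Si apfu

5.85 wt% MgO ÷ 40.304 g/mol = 0.14515 mol, giving 0.14515 Mg and 0.14515 O.
63.64 wt% FeO ÷ 71.844 g/mol = 0.88581 mol, giving 0.88581 Fe and 0.88581 O.
30.50 wt% SiO2 ÷ 60.083 g/mol = 0.50763 mol, giving 0.50763 Si and 1.01526 O.
Oxygen sums to 2.04622; scaling by 4/2.04622 = 1.95482 puts the formula on 4 O.
Si: 0.50763 × 1.95482 = 0.992 atoms per formula unit.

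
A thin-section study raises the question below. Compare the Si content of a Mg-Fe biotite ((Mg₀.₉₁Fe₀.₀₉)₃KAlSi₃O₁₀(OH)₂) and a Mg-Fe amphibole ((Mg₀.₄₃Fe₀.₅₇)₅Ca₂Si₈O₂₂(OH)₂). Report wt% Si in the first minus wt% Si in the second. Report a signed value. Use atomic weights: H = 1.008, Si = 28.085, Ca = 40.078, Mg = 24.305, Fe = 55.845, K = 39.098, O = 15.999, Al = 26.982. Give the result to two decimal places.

First mineral: 84.255 g Si in 425.770 g formula = 19.79 wt% Si.
Second mineral: 224.680 g Si in 902.242 g formula = 24.90 wt% Si.
19.79% − 24.90% gives a difference of -5.11 percentage points.

-5.11 percentage points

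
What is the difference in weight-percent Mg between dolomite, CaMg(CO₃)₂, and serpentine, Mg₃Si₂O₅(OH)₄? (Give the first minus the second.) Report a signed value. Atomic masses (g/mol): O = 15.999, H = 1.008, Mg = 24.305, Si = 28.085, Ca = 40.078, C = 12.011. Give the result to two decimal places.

M(CaMg(CO₃)₂) = 184.399 g/mol, so wt% Mg = 24.305/184.399 × 100 = 13.18%.
M(Mg₃Si₂O₅(OH)₄) = 277.108 g/mol, so wt% Mg = 72.915/277.108 × 100 = 26.31%.
13.18 − 26.31 = -13.13 pp.

-13.13 percentage points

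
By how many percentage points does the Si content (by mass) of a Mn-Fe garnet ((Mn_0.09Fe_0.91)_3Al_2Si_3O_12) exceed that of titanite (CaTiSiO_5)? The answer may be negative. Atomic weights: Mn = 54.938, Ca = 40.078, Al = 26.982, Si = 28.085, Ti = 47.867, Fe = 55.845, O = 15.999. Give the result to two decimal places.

2.61 percentage points

First mineral: 84.255 g Si in 497.497 g formula = 16.94 wt% Si.
Second mineral: 28.085 g Si in 196.025 g formula = 14.33 wt% Si.
16.94% − 14.33% gives a difference of 2.61 percentage points.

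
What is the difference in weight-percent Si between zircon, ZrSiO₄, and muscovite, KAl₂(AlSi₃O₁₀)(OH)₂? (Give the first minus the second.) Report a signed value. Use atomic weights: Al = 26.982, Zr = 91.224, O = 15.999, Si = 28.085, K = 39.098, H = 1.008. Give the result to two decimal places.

First mineral: 28.085 g Si in 183.305 g formula = 15.32 wt% Si.
Second mineral: 84.255 g Si in 398.303 g formula = 21.15 wt% Si.
15.32% − 21.15% gives a difference of -5.83 percentage points.

-5.83 percentage points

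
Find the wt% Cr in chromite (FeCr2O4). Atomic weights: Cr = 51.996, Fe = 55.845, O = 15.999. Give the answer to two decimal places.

46.46 weight percent

Molar mass of FeCr2O4: 1×55.845 + 2×51.996 + 4×15.999 = 223.833 g/mol.
Mass of Cr per formula unit: 2 × 51.996 = 103.992 g.
Weight fraction Cr = 103.992 / 223.833 = 0.4646.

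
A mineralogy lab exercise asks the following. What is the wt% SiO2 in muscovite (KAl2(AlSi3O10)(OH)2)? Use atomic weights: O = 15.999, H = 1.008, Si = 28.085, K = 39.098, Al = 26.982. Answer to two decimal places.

M(KAl2(AlSi3O10)(OH)2) = 398.303 g/mol; M(SiO2) = 60.083 g/mol.
Moles SiO2 per formula unit = 3 Si ÷ 1 = 3.0000.
SiO2 fraction = (3.0000 × 60.083) / 398.303 = 180.249/398.303 = 0.4525.

45.25 wt%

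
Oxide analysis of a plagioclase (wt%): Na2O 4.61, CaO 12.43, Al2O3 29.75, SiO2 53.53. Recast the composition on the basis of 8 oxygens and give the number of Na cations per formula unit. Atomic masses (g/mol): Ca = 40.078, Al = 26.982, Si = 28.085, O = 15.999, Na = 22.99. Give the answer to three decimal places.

0.403 Na apfu

4.61 wt% Na2O ÷ 61.979 g/mol = 0.07438 mol, giving 0.14876 Na and 0.07438 O.
12.43 wt% CaO ÷ 56.077 g/mol = 0.22166 mol, giving 0.22166 Ca and 0.22166 O.
29.75 wt% Al2O3 ÷ 101.961 g/mol = 0.29178 mol, giving 0.58356 Al and 0.87534 O.
53.53 wt% SiO2 ÷ 60.083 g/mol = 0.89093 mol, giving 0.89093 Si and 1.78186 O.
Oxygen sums to 2.95324; scaling by 8/2.95324 = 2.70889 puts the formula on 8 O.
Na: 0.14876 × 2.70889 = 0.403 atoms per formula unit.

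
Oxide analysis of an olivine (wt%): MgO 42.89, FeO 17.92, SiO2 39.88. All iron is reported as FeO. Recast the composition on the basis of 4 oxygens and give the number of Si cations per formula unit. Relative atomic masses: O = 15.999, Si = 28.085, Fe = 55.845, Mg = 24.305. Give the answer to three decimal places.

MgO: 42.89/40.304 = 1.06416 mol → 1.06416 mol Mg, 1.06416 mol O.
FeO: 17.92/71.844 = 0.24943 mol → 0.24943 mol Fe, 0.24943 mol O.
SiO2: 39.88/60.083 = 0.66375 mol → 0.66375 mol Si, 1.32750 mol O.
Total oxygen = 2.64109 mol. Normalization factor = 4/2.64109 = 1.51453.
Si per 4 O = 0.66375 × 1.51453 = 1.005.

1.005 Si apfu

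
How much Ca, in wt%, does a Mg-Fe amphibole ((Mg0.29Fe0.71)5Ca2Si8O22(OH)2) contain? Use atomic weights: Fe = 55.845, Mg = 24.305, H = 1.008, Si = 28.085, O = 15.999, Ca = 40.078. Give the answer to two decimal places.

Formula mass = 1.45×24.305 + 3.55×55.845 + 2×40.078 + 8×28.085 + 24×15.999 + 2×1.008 = 924.320 g/mol, of which 80.156 g is Ca.
So Ca makes up 80.156/924.320 = 0.0867 of the mass, i.e. 8.67%.

8.67 wt%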